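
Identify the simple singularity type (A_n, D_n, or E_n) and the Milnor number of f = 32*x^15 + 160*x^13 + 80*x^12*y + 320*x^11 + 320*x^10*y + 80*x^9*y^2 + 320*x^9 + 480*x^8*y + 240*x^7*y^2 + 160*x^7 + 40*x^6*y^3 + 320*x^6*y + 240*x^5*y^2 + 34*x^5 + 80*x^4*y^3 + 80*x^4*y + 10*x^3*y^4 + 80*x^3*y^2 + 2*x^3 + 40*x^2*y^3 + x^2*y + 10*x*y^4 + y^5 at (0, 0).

Type D6, Milnor number mu = 6.

The Hessian of f at 0 has rank 0. Corank 2; j^3 = x^2*(2*x + y) has shape L^2 M (L != M), so D-series; mu = 6 gives D_6.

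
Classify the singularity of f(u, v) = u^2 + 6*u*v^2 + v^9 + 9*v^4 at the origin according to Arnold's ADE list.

A8

The Hessian of f at 0 has rank 1. Corank 1: A-series; mu = 8 gives A_8.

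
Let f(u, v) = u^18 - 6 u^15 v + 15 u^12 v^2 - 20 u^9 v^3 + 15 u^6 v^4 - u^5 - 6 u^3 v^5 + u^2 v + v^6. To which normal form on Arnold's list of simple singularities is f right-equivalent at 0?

The Hessian of f at 0 has rank 0. Corank 2; j^3 = u^2*v has shape L^2 M (L != M), so D-series; mu = 7 gives D_7.

D_{7}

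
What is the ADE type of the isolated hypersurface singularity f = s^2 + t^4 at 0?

The Hessian of f at 0 has rank 1. Corank 1: A-series; mu = 3 gives A_3.

A_{3}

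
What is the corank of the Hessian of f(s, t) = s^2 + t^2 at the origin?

0

Hessian at 0 has rank 2.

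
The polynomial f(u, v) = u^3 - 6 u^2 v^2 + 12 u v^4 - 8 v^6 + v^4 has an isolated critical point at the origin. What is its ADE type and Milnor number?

Type E_6, Milnor number mu = 6.

The Hessian of f at 0 has rank 0. Corank 2; j^3 = u^3 is a perfect cube, so E-series; the 4-jet and mu = 6 give E_6.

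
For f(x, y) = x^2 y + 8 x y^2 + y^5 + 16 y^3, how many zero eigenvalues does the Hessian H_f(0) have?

2

Hessian at 0 has rank 0.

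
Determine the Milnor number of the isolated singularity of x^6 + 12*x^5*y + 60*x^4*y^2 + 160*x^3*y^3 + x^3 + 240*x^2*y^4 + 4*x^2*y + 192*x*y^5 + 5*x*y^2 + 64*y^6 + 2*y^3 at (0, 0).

7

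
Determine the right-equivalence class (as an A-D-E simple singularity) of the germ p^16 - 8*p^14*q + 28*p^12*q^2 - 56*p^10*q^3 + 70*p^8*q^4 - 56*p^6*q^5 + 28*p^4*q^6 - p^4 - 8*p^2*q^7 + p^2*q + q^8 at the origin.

The Hessian of f at 0 has rank 0. Corank 2; j^3 = p^2*q has shape L^2 M (L != M), so D-series; mu = 9 gives D_9.

D9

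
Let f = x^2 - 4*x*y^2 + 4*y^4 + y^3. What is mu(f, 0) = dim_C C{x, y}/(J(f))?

2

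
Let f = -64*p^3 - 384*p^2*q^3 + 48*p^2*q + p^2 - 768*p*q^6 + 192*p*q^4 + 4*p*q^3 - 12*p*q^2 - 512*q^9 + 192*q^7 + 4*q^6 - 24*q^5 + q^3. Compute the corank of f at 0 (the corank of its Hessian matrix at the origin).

1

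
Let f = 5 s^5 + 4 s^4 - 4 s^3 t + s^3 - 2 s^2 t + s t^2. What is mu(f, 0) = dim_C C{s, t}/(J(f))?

6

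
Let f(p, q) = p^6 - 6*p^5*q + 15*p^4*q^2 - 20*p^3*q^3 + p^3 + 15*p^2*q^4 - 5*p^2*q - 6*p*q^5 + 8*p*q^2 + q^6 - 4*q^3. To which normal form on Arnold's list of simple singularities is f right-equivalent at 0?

The Hessian of f at 0 has rank 0. Corank 2; j^3 = (p - 2*q)^2*(p - q) has shape L^2 M (L != M), so D-series; mu = 7 gives D_7.

D7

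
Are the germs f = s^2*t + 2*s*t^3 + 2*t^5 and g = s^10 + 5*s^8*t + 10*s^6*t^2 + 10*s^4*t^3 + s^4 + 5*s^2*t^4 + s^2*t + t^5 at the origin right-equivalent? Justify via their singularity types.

Yes.

The Hessian of f at 0 has rank 0. Corank 2; j^3 = s^2*t has shape L^2 M (L != M), so D-series; mu = 6 gives D_6. The Hessian of g at 0 has rank 0. Corank 2; j^3 = s^2*t has shape L^2 M (L != M), so D-series; mu = 6 gives D_6. Both have type D_6, hence right-equivalent.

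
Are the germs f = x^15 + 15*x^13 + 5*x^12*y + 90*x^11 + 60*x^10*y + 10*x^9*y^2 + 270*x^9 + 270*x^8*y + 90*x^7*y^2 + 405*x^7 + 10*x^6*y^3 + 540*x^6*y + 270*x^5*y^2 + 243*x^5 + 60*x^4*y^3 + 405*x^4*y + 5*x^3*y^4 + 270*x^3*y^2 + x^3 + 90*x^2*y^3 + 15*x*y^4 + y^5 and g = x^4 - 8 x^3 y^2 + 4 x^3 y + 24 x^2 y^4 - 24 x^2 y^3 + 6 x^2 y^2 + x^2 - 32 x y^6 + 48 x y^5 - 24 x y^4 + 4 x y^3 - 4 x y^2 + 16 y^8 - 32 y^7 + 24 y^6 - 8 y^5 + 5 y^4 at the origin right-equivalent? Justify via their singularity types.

No.

The Hessian of f at 0 has rank 0. Corank 2; j^3 = x^3 is a perfect cube, so E-series; the 5-jet and mu = 8 give E_8. The Hessian of g at 0 has rank 1. Corank 1: A-series; mu = 3 gives A_3. f is E_8 but g is A_3, hence not right-equivalent.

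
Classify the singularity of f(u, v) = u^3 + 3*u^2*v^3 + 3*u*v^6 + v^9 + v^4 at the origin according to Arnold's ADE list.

E_6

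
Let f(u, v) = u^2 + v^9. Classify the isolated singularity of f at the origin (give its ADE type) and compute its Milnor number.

The Hessian of f at 0 has rank 1. Corank 1: A-series; mu = 8 gives A_8.

Type A_8, Milnor number mu = 8.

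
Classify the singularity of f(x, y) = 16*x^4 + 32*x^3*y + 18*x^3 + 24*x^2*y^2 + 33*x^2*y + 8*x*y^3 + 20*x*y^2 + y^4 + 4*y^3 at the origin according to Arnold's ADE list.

D_5

The Hessian of f at 0 has rank 0. Corank 2; j^3 = (2*x + y)*(3*x + 2*y)^2 has shape L^2 M (L != M), so D-series; mu = 5 gives D_5.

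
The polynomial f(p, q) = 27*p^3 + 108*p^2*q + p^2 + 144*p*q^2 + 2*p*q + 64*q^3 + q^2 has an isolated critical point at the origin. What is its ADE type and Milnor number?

Type A2, Milnor number mu = 2.

The Hessian of f at 0 has rank 1. Corank 1: A-series; mu = 2 gives A_2.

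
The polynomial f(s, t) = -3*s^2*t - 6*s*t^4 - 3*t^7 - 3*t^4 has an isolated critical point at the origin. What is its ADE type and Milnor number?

The Hessian of f at 0 is [[0, 0], [0, 0]] with rank 0, so corank 2. A Groebner basis of the Jacobian ideal J(f) in C{s,t} is {s^3, s^2/4 + t^3, s*t}; counting standard monomials gives mu = 5. Corank 2; j^3 = -3*s^2*t has shape L^2 M (L != M), so D-series; mu = 5 gives D_5.

Type D_5, Milnor number mu = 5.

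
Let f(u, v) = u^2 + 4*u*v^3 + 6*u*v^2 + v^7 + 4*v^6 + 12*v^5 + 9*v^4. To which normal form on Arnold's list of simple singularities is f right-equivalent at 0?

A6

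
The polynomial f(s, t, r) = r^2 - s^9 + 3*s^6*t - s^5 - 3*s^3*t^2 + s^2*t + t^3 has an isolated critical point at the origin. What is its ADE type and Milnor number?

Type D_4, Milnor number mu = 4.

The Hessian of f at 0 has rank 1. Corank 2; j^3 = t*(s^2 + t^2) splits into three distinct lines over C (the quadratic factor has nonzero discriminant), so D_4.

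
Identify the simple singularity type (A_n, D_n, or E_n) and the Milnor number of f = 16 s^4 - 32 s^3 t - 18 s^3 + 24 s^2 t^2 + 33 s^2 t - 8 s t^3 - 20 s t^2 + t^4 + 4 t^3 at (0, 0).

Type D_5, Milnor number mu = 5.

The Hessian of f at 0 has rank 0. Corank 2; j^3 = -(2*s - t)*(3*s - 2*t)^2 has shape L^2 M (L != M), so D-series; mu = 5 gives D_5.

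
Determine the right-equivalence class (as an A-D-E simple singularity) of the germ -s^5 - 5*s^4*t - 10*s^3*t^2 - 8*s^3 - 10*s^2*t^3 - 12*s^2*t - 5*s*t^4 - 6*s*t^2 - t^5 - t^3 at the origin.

E_8

The Hessian of f at 0 is [[0, 0], [0, 0]] with rank 0, so corank 2. A Groebner basis of the Jacobian ideal J(f) in C{s,t} is {t^5, s*t^3 + 5*t^4/8, s^2 + s*t + t^2/4}; counting standard monomials gives mu = 8. Corank 2; j^3 = -(2*s + t)^3 is a perfect cube, so E-series; the 5-jet and mu = 8 give E_8.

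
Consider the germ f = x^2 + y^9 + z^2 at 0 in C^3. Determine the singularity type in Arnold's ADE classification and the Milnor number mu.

The Hessian of f at 0 is [[2, 0, 0], [0, 0, 0], [0, 0, 2]] with rank 2, so corank 1. A Groebner basis of the Jacobian ideal J(f) in C{x,y,z} is {y^8, x, z}; counting standard monomials gives mu = 8. Corank 1: A-series; mu = 8 gives A_8.

Type A_8, Milnor number mu = 8.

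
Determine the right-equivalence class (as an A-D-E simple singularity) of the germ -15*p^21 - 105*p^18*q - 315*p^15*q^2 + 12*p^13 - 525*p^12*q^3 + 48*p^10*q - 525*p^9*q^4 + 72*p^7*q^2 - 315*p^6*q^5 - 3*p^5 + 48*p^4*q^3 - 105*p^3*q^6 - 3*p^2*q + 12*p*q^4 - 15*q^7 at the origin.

The Hessian of f at 0 has rank 0. Corank 2; j^3 = -3*p^2*q has shape L^2 M (L != M), so D-series; mu = 8 gives D_8.

D8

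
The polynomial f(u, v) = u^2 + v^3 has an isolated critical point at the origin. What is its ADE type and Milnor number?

The Hessian of f at 0 is [[2, 0], [0, 0]] with rank 1, so corank 1. A Groebner basis of the Jacobian ideal J(f) in C{u,v} is {v^2, u}; counting standard monomials gives mu = 2. Corank 1: A-series; mu = 2 gives A_2.

Type A_2, Milnor number mu = 2.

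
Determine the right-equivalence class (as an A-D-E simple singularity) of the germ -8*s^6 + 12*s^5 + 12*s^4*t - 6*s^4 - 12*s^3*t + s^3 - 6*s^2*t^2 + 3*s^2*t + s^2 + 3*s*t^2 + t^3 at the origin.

The Hessian of f at 0 has rank 1. Corank 1: A-series; mu = 2 gives A_2.

A2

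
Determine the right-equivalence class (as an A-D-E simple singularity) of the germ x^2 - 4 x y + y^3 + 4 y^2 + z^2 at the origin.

A2

The Hessian of f at 0 is [[2, -4, 0], [-4, 8, 0], [0, 0, 2]] with rank 2, so corank 1. A Groebner basis of the Jacobian ideal J(f) in C{x,y,z} is {y^2, x - 2*y, z}; counting standard monomials gives mu = 2. Corank 1: A-series; mu = 2 gives A_2.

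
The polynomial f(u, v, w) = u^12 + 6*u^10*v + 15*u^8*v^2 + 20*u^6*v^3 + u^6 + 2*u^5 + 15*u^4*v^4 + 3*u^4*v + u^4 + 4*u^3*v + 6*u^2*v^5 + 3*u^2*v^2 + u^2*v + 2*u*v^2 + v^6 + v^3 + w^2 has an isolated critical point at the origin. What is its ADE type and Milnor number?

The Hessian of f at 0 has rank 1. Corank 2; j^3 = v*(u + v)^2 has shape L^2 M (L != M), so D-series; mu = 7 gives D_7.

Type D7, Milnor number mu = 7.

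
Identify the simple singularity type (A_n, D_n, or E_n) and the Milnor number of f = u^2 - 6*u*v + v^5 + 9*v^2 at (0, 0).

Type A_{4}, Milnor number mu = 4.

The Hessian of f at 0 has rank 1. Corank 1: A-series; mu = 4 gives A_4.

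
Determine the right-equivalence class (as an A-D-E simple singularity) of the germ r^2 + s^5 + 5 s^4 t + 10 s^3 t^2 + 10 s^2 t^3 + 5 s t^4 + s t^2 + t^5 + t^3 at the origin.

D_6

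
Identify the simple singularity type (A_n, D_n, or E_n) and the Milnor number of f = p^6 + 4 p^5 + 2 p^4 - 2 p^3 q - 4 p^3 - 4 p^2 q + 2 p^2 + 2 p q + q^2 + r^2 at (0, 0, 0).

Type A_1, Milnor number mu = 1.

The Hessian of f at 0 has rank 3. Corank 0: nondegenerate Morse point, so A_1.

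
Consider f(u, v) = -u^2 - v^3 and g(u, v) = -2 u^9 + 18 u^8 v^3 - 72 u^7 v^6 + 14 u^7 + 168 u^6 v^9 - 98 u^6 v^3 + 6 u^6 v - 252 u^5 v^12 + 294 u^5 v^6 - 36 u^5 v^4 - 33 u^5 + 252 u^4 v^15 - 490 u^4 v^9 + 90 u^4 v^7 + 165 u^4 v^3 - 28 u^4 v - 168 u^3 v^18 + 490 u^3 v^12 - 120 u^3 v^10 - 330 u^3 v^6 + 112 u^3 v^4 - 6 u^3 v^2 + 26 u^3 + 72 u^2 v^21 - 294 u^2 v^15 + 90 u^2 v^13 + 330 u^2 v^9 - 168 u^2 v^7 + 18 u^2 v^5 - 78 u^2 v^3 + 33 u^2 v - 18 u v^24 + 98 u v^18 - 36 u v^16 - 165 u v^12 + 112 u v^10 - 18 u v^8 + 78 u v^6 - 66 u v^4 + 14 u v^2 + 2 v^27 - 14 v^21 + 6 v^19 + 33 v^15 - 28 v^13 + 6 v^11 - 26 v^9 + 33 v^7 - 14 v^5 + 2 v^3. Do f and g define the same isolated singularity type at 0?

No.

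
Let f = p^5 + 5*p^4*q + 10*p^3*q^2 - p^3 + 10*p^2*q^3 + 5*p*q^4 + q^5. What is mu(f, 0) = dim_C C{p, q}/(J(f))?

8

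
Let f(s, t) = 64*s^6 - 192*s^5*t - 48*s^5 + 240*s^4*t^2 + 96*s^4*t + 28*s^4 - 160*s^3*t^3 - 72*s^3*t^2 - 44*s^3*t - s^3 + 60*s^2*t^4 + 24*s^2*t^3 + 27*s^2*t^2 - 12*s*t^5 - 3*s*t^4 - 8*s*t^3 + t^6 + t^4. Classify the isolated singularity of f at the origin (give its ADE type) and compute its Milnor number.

Type E_6, Milnor number mu = 6.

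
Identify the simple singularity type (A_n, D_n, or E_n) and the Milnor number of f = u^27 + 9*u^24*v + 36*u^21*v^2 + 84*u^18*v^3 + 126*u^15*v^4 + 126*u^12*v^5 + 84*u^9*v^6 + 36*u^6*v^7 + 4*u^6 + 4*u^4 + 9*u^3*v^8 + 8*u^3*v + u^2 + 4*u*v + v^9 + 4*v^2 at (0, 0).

Type A_{8}, Milnor number mu = 8.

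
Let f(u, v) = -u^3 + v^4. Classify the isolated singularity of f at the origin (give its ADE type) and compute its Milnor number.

Type E_{6}, Milnor number mu = 6.

The Hessian of f at 0 is [[0, 0], [0, 0]] with rank 0, so corank 2. A Groebner basis of the Jacobian ideal J(f) in C{u,v} is {v^3, u^2}; counting standard monomials gives mu = 6. Corank 2; j^3 = -u^3 is a perfect cube, so E-series; the 4-jet and mu = 6 give E_6.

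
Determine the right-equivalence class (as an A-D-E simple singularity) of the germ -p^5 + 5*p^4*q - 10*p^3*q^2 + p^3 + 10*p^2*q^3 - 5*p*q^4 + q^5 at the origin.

E_8

The Hessian of f at 0 has rank 0. Corank 2; j^3 = p^3 is a perfect cube, so E-series; the 5-jet and mu = 8 give E_8.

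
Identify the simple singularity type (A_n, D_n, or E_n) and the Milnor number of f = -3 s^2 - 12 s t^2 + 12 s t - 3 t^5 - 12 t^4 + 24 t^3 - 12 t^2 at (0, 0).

Type A_4, Milnor number mu = 4.

The Hessian of f at 0 has rank 1. Corank 1: A-series; mu = 4 gives A_4.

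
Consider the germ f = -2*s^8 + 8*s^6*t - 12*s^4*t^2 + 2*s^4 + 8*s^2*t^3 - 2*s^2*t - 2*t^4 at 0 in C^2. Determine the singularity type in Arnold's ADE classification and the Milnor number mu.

Type D_5, Milnor number mu = 5.

The Hessian of f at 0 is [[0, 0], [0, 0]] with rank 0, so corank 2. A Groebner basis of the Jacobian ideal J(f) in C{s,t} is {s^3, s^2/4 + t^3, s*t}; counting standard monomials gives mu = 5. Corank 2; j^3 = -2*s^2*t has shape L^2 M (L != M), so D-series; mu = 5 gives D_5.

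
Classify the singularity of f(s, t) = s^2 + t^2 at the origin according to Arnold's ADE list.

A_1

The Hessian of f at 0 is [[2, 0], [0, 2]] with rank 2, so corank 0. A Groebner basis of the Jacobian ideal J(f) in C{s,t} is {s, t}; counting standard monomials gives mu = 1. Corank 0: nondegenerate Morse point, so A_1.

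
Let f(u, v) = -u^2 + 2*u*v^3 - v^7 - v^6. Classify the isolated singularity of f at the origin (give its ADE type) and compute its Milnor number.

Type A6, Milnor number mu = 6.

The Hessian of f at 0 is [[-2, 0], [0, 0]] with rank 1, so corank 1. A Groebner basis of the Jacobian ideal J(f) in C{u,v} is {-u + v^3, u^2}; counting standard monomials gives mu = 6. Corank 1: A-series; mu = 6 gives A_6.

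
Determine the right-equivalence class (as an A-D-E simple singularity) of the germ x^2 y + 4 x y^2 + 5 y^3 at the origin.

D_{4}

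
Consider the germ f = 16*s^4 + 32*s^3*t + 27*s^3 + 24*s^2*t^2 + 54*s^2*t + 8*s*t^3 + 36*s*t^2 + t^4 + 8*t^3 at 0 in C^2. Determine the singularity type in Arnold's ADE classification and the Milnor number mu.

Type E_6, Milnor number mu = 6.

The Hessian of f at 0 is [[0, 0], [0, 0]] with rank 0, so corank 2. A Groebner basis of the Jacobian ideal J(f) in C{s,t} is {t^4, s*t^2 + 11*t^3/18, s^2 + 4*s*t/3 + 4*t^2/9}; counting standard monomials gives mu = 6. Corank 2; j^3 = (3*s + 2*t)^3 is a perfect cube, so E-series; the 4-jet and mu = 6 give E_6.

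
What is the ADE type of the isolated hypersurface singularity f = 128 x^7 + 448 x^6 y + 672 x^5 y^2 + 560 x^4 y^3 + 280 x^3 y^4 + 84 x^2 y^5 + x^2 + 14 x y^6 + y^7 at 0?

A6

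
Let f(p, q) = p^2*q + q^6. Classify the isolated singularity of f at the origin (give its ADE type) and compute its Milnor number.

The Hessian of f at 0 is [[0, 0], [0, 0]] with rank 0, so corank 2. A Groebner basis of the Jacobian ideal J(f) in C{p,q} is {p^2/6 + q^5, p^3, p*q}; counting standard monomials gives mu = 7. Corank 2; j^3 = p^2*q has shape L^2 M (L != M), so D-series; mu = 7 gives D_7.

Type D7, Milnor number mu = 7.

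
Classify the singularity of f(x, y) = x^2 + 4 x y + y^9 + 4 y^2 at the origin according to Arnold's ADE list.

The Hessian of f at 0 has rank 1. Corank 1: A-series; mu = 8 gives A_8.

A_8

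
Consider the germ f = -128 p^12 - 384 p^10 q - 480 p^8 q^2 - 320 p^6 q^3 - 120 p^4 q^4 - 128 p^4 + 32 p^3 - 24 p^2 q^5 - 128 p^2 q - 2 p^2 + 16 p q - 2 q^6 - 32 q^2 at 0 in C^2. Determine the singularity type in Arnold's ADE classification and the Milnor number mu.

Type A_5, Milnor number mu = 5.

The Hessian of f at 0 has rank 1. Corank 1: A-series; mu = 5 gives A_5.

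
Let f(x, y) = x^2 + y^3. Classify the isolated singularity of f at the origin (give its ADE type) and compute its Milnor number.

The Hessian of f at 0 has rank 1. Corank 1: A-series; mu = 2 gives A_2.

Type A2, Milnor number mu = 2.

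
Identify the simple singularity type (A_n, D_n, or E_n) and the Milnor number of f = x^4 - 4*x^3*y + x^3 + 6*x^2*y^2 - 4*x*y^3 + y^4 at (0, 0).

The Hessian of f at 0 has rank 0. Corank 2; j^3 = x^3 is a perfect cube, so E-series; the 4-jet and mu = 6 give E_6.

Type E_6, Milnor number mu = 6.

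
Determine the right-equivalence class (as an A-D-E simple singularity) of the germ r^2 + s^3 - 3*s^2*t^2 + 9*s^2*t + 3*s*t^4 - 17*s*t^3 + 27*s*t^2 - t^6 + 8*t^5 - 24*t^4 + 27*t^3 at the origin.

E7

The Hessian of f at 0 is [[0, 0, 0], [0, 0, 0], [0, 0, 2]] with rank 1, so corank 2. A Groebner basis of the Jacobian ideal J(f) in C{s,t,r} is {-s^2 - 6*s*t + t^4 - t^3/3 - 9*t^2, s^3 - 30*s^2 - 180*s*t + 17*t^3 - 270*t^2, s^2*t + 19*s^2/3 + 38*s*t - 62*t^3/9 + 57*t^2, -s^2 + s*t^2 - 6*s*t + 8*t^3/3 - 9*t^2, r}; counting standard monomials gives mu = 7. Corank 2; j^3 = (s + 3*t)^3 is a perfect cube, so E-series; the 4-jet and mu = 7 give E_7.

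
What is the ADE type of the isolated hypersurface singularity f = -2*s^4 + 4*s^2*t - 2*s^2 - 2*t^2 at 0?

A_1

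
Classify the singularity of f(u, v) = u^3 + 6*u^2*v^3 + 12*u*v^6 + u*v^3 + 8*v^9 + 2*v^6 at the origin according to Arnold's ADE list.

The Hessian of f at 0 has rank 0. Corank 2; j^3 = u^3 is a perfect cube, so E-series; the 4-jet and mu = 7 give E_7.

E7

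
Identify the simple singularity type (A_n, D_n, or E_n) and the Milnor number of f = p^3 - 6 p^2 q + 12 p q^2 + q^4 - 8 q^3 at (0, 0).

The Hessian of f at 0 has rank 0. Corank 2; j^3 = (p - 2*q)^3 is a perfect cube, so E-series; the 4-jet and mu = 6 give E_6.

Type E6, Milnor number mu = 6.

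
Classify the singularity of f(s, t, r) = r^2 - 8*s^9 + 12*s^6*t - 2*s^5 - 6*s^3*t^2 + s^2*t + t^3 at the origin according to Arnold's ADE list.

D_{4}

The Hessian of f at 0 has rank 1. Corank 2; j^3 = t*(s^2 + t^2) splits into three distinct lines over C (the quadratic factor has nonzero discriminant), so D_4.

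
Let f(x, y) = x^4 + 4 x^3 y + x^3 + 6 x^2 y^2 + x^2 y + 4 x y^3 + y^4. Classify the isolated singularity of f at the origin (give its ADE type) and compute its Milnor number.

Type D5, Milnor number mu = 5.

The Hessian of f at 0 has rank 0. Corank 2; j^3 = x^2*(x + y) has shape L^2 M (L != M), so D-series; mu = 5 gives D_5.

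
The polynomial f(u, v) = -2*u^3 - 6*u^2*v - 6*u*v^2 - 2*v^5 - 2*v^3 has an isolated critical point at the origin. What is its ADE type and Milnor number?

Type E_8, Milnor number mu = 8.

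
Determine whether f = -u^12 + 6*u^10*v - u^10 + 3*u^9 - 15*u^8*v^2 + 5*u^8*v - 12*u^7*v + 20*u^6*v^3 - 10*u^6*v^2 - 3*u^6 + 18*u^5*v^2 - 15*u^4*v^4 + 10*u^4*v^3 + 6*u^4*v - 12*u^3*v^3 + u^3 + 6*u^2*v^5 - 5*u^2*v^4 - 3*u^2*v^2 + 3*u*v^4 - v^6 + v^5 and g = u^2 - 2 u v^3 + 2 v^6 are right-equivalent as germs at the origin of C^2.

The Hessian of f at 0 is [[0, 0], [0, 0]] with rank 0, so corank 2. A Groebner basis of the Jacobian ideal J(f) in C{u,v} is {v^4, u^3, -u^2/2 + u*v^2}; counting standard monomials gives mu = 8. Corank 2; j^3 = u^3 is a perfect cube, so E-series; the 5-jet and mu = 8 give E_8. The Hessian of g at 0 is [[2, 0], [0, 0]] with rank 1, so corank 1. A Groebner basis of the Jacobian ideal J(g) in C{u,v} is {u*v^2, -u + v^3, u^2}; counting standard monomials gives mu = 5. Corank 1: A-series; mu = 5 gives A_5. f is E_8 but g is A_5, hence not right-equivalent.

No.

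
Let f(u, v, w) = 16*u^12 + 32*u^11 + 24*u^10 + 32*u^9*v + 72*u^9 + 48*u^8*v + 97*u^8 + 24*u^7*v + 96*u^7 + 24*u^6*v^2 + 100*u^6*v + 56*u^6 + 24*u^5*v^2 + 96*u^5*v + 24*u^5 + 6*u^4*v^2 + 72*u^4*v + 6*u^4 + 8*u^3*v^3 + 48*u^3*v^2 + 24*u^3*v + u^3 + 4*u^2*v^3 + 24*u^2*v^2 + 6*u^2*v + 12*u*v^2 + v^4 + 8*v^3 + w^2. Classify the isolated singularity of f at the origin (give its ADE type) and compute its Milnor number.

The Hessian of f at 0 has rank 1. Corank 2; j^3 = (u + 2*v)^3 is a perfect cube, so E-series; the 4-jet and mu = 6 give E_6.

Type E_6, Milnor number mu = 6.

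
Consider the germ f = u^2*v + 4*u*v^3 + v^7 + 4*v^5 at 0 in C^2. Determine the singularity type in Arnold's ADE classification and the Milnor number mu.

The Hessian of f at 0 has rank 0. Corank 2; j^3 = u^2*v has shape L^2 M (L != M), so D-series; mu = 8 gives D_8.

Type D_8, Milnor number mu = 8.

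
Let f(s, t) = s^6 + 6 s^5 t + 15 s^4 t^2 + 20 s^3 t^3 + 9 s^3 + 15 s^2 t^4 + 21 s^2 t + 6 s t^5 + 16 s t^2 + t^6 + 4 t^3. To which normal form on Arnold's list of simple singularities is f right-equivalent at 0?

D_{7}

The Hessian of f at 0 has rank 0. Corank 2; j^3 = (s + t)*(3*s + 2*t)^2 has shape L^2 M (L != M), so D-series; mu = 7 gives D_7.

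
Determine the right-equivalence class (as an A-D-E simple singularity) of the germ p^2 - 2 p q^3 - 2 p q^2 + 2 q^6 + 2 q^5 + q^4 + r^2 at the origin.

The Hessian of f at 0 is [[2, 0, 0], [0, 0, 0], [0, 0, 2]] with rank 2, so corank 1. A Groebner basis of the Jacobian ideal J(f) in C{p,q,r} is {p*q^2 - p*q + p - q^2, -p + q^3 + q^2, p^2 - p*q + p - q^2, r}; counting standard monomials gives mu = 5. Corank 1: A-series; mu = 5 gives A_5.

A_5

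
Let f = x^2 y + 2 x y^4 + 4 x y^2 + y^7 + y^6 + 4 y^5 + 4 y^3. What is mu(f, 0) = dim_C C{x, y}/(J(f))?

The Hessian of f at 0 has rank 0. Corank 2; j^3 = y*(x + 2*y)^2 has shape L^2 M (L != M), so D-series; mu = 7 gives D_7.

7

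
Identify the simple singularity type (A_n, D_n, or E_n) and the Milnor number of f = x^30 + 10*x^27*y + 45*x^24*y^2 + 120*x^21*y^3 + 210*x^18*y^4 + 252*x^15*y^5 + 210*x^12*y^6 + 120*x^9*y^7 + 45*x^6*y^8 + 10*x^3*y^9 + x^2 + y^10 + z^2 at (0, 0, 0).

Type A9, Milnor number mu = 9.

The Hessian of f at 0 is [[2, 0, 0], [0, 0, 0], [0, 0, 2]] with rank 2, so corank 1. A Groebner basis of the Jacobian ideal J(f) in C{x,y,z} is {y^9, x, z}; counting standard monomials gives mu = 9. Corank 1: A-series; mu = 9 gives A_9.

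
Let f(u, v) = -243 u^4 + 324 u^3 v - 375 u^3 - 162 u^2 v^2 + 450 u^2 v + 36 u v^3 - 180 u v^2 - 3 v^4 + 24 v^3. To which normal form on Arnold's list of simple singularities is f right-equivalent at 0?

E_{6}

The Hessian of f at 0 is [[0, 0], [0, 0]] with rank 0, so corank 2. A Groebner basis of the Jacobian ideal J(f) in C{u,v} is {v^4, u*v^2 - 17*v^3/45, u^2 - 4*u*v/5 + 4*v^2/25}; counting standard monomials gives mu = 6. Corank 2; j^3 = -3*(5*u - 2*v)^3 is a perfect cube, so E-series; the 4-jet and mu = 6 give E_6.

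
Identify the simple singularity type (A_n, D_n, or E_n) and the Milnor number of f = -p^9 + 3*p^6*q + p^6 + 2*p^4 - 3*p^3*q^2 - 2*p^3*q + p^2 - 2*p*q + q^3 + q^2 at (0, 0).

Type A_2, Milnor number mu = 2.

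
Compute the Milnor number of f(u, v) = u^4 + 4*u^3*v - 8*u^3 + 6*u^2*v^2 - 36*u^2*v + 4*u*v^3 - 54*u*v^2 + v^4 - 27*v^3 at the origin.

The Hessian of f at 0 is [[0, 0], [0, 0]] with rank 0, so corank 2. A Groebner basis of the Jacobian ideal J(f) in C{u,v} is {v^4, u*v^2 + 4*v^3/3, u^2 + 3*u*v + 9*v^2/4}; counting standard monomials gives mu = 6. Corank 2; j^3 = -(2*u + 3*v)^3 is a perfect cube, so E-series; the 4-jet and mu = 6 give E_6.

6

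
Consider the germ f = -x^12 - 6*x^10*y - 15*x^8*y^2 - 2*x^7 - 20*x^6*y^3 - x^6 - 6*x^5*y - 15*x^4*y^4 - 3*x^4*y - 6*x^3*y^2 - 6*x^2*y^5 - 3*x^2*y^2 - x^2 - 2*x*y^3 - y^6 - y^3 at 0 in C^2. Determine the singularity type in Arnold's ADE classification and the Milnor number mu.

Type A2, Milnor number mu = 2.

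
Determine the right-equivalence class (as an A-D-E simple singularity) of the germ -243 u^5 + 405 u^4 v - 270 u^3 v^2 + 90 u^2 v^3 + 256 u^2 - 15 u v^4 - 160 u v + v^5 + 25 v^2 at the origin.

A_{4}

The Hessian of f at 0 has rank 1. Corank 1: A-series; mu = 4 gives A_4.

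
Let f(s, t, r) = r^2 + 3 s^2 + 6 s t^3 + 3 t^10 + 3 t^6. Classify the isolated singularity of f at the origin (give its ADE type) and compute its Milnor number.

Type A9, Milnor number mu = 9.

The Hessian of f at 0 has rank 2. Corank 1: A-series; mu = 9 gives A_9.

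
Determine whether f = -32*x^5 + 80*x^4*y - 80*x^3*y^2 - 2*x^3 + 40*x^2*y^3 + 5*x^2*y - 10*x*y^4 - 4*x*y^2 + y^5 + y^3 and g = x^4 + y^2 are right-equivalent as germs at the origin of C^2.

No.

The Hessian of f at 0 is [[0, 0], [0, 0]] with rank 0, so corank 2. A Groebner basis of the Jacobian ideal J(f) in C{x,y} is {-x*y/10 + y^4 + y^2/10, x*y^2 - y^3, x^2 - 3*x*y/2 + y^2/2}; counting standard monomials gives mu = 6. Corank 2; j^3 = -(x - y)^2*(2*x - y) has shape L^2 M (L != M), so D-series; mu = 6 gives D_6. The Hessian of g at 0 is [[0, 0], [0, 2]] with rank 1, so corank 1. A Groebner basis of the Jacobian ideal J(g) in C{x,y} is {x^3, y}; counting standard monomials gives mu = 3. Corank 1: A-series; mu = 3 gives A_3. f is D_6 but g is A_3, hence not right-equivalent.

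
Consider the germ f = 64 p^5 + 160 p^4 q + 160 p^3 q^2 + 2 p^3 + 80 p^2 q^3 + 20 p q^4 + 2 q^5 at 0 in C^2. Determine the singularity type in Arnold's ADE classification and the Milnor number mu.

Type E8, Milnor number mu = 8.

The Hessian of f at 0 has rank 0. Corank 2; j^3 = 2*p^3 is a perfect cube, so E-series; the 5-jet and mu = 8 give E_8.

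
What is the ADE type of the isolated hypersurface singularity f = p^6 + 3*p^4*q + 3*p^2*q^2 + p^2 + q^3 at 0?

The Hessian of f at 0 has rank 1. Corank 1: A-series; mu = 2 gives A_2.

A_{2}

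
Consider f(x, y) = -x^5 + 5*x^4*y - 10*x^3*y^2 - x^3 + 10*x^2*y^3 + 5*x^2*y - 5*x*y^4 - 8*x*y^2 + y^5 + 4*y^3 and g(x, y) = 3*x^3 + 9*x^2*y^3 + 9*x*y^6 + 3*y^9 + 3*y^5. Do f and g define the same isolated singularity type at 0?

The Hessian of f at 0 has rank 0. Corank 2; j^3 = -(x - 2*y)^2*(x - y) has shape L^2 M (L != M), so D-series; mu = 6 gives D_6. The Hessian of g at 0 has rank 0. Corank 2; j^3 = 3*x^3 is a perfect cube, so E-series; the 5-jet and mu = 8 give E_8. f is D_6 but g is E_8, hence not right-equivalent.

No.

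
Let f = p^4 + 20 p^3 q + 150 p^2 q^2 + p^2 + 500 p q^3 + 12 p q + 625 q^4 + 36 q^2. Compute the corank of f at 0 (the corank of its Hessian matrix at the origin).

1

Hessian at 0 has rank 1.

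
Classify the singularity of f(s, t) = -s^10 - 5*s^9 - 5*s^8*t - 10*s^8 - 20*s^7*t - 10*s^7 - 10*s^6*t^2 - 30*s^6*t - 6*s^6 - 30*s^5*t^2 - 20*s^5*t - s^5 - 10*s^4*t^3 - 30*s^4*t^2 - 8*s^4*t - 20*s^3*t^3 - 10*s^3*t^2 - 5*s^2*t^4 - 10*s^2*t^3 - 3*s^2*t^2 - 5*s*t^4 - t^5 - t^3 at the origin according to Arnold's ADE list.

E_{8}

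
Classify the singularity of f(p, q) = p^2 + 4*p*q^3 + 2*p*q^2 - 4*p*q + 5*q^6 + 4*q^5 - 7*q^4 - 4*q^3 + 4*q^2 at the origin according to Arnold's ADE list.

The Hessian of f at 0 is [[2, -4], [-4, 8]] with rank 1, so corank 1. A Groebner basis of the Jacobian ideal J(f) in C{p,q} is {p*q^2 - p*q/2 + 5*p/4 + 9*q^2/4 - 5*q/2, p/2 + q^3 + q^2/2 - q, p^2 - 7*p*q/2 - p/4 + 11*q^2/4 + q/2}; counting standard monomials gives mu = 5. Corank 1: A-series; mu = 5 gives A_5.

A5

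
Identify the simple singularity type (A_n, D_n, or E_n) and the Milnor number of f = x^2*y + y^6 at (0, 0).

The Hessian of f at 0 has rank 0. Corank 2; j^3 = x^2*y has shape L^2 M (L != M), so D-series; mu = 7 gives D_7.

Type D_{7}, Milnor number mu = 7.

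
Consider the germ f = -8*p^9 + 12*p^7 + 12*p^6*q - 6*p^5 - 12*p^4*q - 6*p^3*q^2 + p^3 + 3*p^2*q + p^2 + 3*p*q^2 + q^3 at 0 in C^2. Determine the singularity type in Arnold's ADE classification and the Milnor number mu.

Type A_{2}, Milnor number mu = 2.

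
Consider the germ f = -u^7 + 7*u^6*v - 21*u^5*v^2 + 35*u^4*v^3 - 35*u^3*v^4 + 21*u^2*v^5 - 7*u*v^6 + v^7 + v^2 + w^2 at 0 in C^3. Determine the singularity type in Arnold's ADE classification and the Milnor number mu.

Type A_6, Milnor number mu = 6.

The Hessian of f at 0 is [[0, 0, 0], [0, 2, 0], [0, 0, 2]] with rank 2, so corank 1. A Groebner basis of the Jacobian ideal J(f) in C{u,v,w} is {u^6, v, w}; counting standard monomials gives mu = 6. Corank 1: A-series; mu = 6 gives A_6.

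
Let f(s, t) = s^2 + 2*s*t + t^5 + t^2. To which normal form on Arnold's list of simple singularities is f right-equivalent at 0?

A_4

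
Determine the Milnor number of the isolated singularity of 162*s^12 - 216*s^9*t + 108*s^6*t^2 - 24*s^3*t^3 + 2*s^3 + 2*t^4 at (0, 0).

The Hessian of f at 0 has rank 0. Corank 2; j^3 = 2*s^3 is a perfect cube, so E-series; the 4-jet and mu = 6 give E_6.

6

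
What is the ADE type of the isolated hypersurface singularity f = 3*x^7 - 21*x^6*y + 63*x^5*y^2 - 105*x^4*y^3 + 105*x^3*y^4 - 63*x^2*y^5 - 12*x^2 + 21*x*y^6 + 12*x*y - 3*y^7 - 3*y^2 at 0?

The Hessian of f at 0 is [[-24, 12], [12, -6]] with rank 1, so corank 1. A Groebner basis of the Jacobian ideal J(f) in C{x,y} is {y^6, x - y/2}; counting standard monomials gives mu = 6. Corank 1: A-series; mu = 6 gives A_6.

A_{6}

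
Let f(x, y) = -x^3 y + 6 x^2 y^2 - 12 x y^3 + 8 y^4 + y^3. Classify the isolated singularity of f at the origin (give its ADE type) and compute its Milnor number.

Type E_{7}, Milnor number mu = 7.

The Hessian of f at 0 has rank 0. Corank 2; j^3 = y^3 is a perfect cube, so E-series; the 4-jet and mu = 7 give E_7.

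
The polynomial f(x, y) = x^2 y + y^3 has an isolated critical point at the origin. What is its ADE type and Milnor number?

Type D4, Milnor number mu = 4.

The Hessian of f at 0 has rank 0. Corank 2; j^3 = y*(x^2 + y^2) splits into three distinct lines over C (the quadratic factor has nonzero discriminant), so D_4.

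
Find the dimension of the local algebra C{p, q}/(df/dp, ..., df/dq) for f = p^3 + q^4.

6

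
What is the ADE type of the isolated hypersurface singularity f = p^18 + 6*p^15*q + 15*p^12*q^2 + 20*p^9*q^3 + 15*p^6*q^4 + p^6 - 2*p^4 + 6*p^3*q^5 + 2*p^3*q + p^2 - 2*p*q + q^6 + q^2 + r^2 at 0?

A_{5}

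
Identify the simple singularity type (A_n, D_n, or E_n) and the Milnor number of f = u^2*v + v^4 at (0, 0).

Type D_5, Milnor number mu = 5.

The Hessian of f at 0 has rank 0. Corank 2; j^3 = u^2*v has shape L^2 M (L != M), so D-series; mu = 5 gives D_5.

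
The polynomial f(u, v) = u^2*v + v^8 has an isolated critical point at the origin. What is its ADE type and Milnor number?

The Hessian of f at 0 has rank 0. Corank 2; j^3 = u^2*v has shape L^2 M (L != M), so D-series; mu = 9 gives D_9.

Type D_{9}, Milnor number mu = 9.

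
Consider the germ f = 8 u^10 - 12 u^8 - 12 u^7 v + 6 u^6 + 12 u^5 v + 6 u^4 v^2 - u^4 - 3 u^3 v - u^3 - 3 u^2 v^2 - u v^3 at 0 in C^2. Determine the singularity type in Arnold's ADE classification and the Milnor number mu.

Type E_7, Milnor number mu = 7.

The Hessian of f at 0 has rank 0. Corank 2; j^3 = -u^3 is a perfect cube, so E-series; the 4-jet and mu = 7 give E_7.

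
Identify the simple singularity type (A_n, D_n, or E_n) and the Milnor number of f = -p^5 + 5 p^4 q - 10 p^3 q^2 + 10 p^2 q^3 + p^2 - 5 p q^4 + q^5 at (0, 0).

Type A_{4}, Milnor number mu = 4.

The Hessian of f at 0 has rank 1. Corank 1: A-series; mu = 4 gives A_4.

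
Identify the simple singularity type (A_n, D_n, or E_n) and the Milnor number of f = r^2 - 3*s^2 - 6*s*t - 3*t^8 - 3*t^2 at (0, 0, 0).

Type A7, Milnor number mu = 7.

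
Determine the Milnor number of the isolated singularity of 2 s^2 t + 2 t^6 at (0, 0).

7

The Hessian of f at 0 has rank 0. Corank 2; j^3 = 2*s^2*t has shape L^2 M (L != M), so D-series; mu = 7 gives D_7.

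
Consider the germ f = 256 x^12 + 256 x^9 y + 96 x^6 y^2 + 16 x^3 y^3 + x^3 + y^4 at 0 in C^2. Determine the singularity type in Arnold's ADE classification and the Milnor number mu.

Type E6, Milnor number mu = 6.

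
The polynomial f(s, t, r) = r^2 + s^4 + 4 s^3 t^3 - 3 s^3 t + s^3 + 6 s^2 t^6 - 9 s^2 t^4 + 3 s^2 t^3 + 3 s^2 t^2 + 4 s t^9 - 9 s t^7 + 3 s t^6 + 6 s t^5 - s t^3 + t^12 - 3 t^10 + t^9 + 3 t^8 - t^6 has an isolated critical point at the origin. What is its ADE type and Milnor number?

Type E_7, Milnor number mu = 7.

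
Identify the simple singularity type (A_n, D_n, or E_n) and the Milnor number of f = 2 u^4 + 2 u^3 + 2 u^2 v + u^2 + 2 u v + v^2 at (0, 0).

Type A3, Milnor number mu = 3.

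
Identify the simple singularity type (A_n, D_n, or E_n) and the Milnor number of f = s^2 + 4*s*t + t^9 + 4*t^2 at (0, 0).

The Hessian of f at 0 is [[2, 4], [4, 8]] with rank 1, so corank 1. A Groebner basis of the Jacobian ideal J(f) in C{s,t} is {t^8, s + 2*t}; counting standard monomials gives mu = 8. Corank 1: A-series; mu = 8 gives A_8.

Type A_8, Milnor number mu = 8.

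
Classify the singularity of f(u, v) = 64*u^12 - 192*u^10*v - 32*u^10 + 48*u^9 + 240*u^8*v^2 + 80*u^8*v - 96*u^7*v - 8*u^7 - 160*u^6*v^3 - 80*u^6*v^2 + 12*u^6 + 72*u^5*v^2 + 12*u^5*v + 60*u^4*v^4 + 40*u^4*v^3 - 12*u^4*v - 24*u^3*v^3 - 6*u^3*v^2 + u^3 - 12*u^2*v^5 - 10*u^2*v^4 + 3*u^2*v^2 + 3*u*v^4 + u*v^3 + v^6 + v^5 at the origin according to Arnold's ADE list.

The Hessian of f at 0 is [[0, 0], [0, 0]] with rank 0, so corank 2. A Groebner basis of the Jacobian ideal J(f) in C{u,v} is {-u^2 + v^4 - v^3/3, u^3, u^2*v + u^2/3 + v^3/9, u^2 + u*v^2 + v^3/3}; counting standard monomials gives mu = 7. Corank 2; j^3 = u^3 is a perfect cube, so E-series; the 4-jet and mu = 7 give E_7.

E_{7}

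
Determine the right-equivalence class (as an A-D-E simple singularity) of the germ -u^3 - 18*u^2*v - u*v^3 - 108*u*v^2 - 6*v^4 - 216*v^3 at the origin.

E_{7}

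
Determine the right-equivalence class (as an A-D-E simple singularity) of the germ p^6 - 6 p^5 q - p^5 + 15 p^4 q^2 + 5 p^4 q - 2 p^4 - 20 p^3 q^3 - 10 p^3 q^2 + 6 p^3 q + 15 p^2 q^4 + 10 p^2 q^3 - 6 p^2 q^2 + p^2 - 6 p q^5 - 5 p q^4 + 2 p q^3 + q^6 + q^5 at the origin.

A_4

The Hessian of f at 0 has rank 1. Corank 1: A-series; mu = 4 gives A_4.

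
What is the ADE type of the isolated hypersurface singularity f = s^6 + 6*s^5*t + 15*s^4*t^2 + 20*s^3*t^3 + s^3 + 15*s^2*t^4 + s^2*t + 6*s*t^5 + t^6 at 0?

D_7

The Hessian of f at 0 is [[0, 0], [0, 0]] with rank 0, so corank 2. A Groebner basis of the Jacobian ideal J(f) in C{s,t} is {-s*t/6 + t^5, s*t^2, s^2 + s*t}; counting standard monomials gives mu = 7. Corank 2; j^3 = s^2*(s + t) has shape L^2 M (L != M), so D-series; mu = 7 gives D_7.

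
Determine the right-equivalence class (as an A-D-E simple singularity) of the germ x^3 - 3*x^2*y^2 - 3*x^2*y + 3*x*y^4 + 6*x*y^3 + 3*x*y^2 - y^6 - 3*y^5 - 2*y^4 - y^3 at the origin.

E6

The Hessian of f at 0 has rank 0. Corank 2; j^3 = (x - y)^3 is a perfect cube, so E-series; the 4-jet and mu = 6 give E_6.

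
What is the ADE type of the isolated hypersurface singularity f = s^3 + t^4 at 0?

E_{6}

The Hessian of f at 0 is [[0, 0], [0, 0]] with rank 0, so corank 2. A Groebner basis of the Jacobian ideal J(f) in C{s,t} is {t^3, s^2}; counting standard monomials gives mu = 6. Corank 2; j^3 = s^3 is a perfect cube, so E-series; the 4-jet and mu = 6 give E_6.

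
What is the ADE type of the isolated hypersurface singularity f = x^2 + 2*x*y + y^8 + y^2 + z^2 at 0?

A_7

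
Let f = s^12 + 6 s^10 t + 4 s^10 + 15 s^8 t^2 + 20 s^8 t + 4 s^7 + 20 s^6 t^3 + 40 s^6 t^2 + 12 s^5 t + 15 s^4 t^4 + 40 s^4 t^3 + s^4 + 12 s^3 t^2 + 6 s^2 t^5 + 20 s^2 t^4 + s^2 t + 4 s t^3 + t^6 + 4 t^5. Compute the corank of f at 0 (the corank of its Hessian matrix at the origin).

2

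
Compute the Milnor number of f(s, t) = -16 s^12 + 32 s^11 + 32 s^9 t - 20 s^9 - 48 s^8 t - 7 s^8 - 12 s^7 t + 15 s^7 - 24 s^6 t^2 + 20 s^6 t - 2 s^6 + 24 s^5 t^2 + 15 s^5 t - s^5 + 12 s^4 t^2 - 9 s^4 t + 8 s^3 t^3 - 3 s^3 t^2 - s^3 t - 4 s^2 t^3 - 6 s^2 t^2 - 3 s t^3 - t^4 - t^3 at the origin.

7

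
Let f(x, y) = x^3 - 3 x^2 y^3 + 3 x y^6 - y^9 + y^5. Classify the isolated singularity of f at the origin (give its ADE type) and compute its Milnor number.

Type E_8, Milnor number mu = 8.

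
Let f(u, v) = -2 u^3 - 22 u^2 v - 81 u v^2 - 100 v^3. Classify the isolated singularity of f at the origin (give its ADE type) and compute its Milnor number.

Type D_4, Milnor number mu = 4.

The Hessian of f at 0 has rank 0. Corank 2; j^3 = -(u + 4*v)*(2*u^2 + 14*u*v + 25*v^2) splits into three distinct lines over C (the quadratic factor has nonzero discriminant), so D_4.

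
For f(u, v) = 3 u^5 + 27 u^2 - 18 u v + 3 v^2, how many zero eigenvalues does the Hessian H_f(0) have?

1

Hessian at 0 has rank 1.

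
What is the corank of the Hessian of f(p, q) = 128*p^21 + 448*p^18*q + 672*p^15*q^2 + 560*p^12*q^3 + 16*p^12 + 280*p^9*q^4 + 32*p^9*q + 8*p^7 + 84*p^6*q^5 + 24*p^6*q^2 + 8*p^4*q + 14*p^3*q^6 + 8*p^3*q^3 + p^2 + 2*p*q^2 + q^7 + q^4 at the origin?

1

The Hessian at 0 is [[2, 0], [0, 0]] of rank 1; hence corank 1.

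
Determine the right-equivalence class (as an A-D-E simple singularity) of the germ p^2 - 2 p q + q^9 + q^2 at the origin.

A8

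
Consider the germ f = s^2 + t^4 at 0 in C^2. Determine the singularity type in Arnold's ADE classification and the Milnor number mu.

Type A_{3}, Milnor number mu = 3.

The Hessian of f at 0 has rank 1. Corank 1: A-series; mu = 3 gives A_3.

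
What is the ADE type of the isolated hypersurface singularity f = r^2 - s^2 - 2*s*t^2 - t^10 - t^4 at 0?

A_{9}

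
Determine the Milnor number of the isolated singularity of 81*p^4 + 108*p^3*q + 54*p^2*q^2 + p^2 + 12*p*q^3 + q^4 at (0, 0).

The Hessian of f at 0 is [[2, 0], [0, 0]] with rank 1, so corank 1. A Groebner basis of the Jacobian ideal J(f) in C{p,q} is {q^3, p}; counting standard monomials gives mu = 3. Corank 1: A-series; mu = 3 gives A_3.

3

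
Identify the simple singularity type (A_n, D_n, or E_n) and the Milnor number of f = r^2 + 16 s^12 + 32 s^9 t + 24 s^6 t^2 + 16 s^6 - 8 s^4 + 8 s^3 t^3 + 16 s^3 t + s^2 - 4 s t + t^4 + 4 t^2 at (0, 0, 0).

Type A_{3}, Milnor number mu = 3.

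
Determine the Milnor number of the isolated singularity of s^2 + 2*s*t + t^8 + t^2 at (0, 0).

7

The Hessian of f at 0 has rank 1. Corank 1: A-series; mu = 7 gives A_7.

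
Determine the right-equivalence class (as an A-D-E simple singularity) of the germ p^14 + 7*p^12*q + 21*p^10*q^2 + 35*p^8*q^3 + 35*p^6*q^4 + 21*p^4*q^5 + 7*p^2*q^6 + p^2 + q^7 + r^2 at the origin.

A_6

The Hessian of f at 0 has rank 2. Corank 1: A-series; mu = 6 gives A_6.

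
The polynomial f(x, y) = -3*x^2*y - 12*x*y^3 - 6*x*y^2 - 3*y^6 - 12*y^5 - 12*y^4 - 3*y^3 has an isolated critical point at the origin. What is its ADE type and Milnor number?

Type D_{7}, Milnor number mu = 7.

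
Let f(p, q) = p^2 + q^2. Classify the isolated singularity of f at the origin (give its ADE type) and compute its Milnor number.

Type A_{1}, Milnor number mu = 1.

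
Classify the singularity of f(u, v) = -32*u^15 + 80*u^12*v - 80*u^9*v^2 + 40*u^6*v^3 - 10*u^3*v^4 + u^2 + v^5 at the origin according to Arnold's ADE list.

A4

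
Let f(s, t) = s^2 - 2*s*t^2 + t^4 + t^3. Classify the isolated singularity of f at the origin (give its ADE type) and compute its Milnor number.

Type A2, Milnor number mu = 2.

The Hessian of f at 0 is [[2, 0], [0, 0]] with rank 1, so corank 1. A Groebner basis of the Jacobian ideal J(f) in C{s,t} is {t^2, s}; counting standard monomials gives mu = 2. Corank 1: A-series; mu = 2 gives A_2.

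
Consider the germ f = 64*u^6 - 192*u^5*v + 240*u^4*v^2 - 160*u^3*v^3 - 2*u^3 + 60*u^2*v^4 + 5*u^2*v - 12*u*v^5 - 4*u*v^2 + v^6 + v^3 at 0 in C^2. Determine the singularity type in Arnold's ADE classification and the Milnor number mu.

Type D7, Milnor number mu = 7.

The Hessian of f at 0 has rank 0. Corank 2; j^3 = -(u - v)^2*(2*u - v) has shape L^2 M (L != M), so D-series; mu = 7 gives D_7.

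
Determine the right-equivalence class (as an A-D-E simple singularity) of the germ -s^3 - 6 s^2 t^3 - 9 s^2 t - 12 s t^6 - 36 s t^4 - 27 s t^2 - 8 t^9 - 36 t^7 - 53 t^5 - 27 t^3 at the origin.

E_{8}

The Hessian of f at 0 is [[0, 0], [0, 0]] with rank 0, so corank 2. A Groebner basis of the Jacobian ideal J(f) in C{s,t} is {s^2/4 + s*t^3 + 3*s*t/2 + 9*t^2/4, t^4, s^3 - 27*s*t^2 - 54*t^3, s^2*t + 6*s*t^2 + 9*t^3}; counting standard monomials gives mu = 8. Corank 2; j^3 = -(s + 3*t)^3 is a perfect cube, so E-series; the 5-jet and mu = 8 give E_8.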